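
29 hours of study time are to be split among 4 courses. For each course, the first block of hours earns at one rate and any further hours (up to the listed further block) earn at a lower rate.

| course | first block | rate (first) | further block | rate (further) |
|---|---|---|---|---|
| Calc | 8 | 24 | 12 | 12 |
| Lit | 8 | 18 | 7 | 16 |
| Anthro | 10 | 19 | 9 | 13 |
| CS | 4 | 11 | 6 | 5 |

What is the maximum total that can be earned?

Order all 8 blocks by rate: Calc/first 24 > Anthro/first 19 > Lit/first 18 > Lit/second 16 > Anthro/second 13 > Calc/second 12 > CS/first 11 > CS/second 5.
Calc first at 24: fill all 8 — 21 left.
Anthro first at 19: fill all 10 — 11 left.
Fill Lit first block (8 at 18) — 3 left.
Lit/second: +3 of 7 at 16; pool empty.
Total = 24×8 + 19×10 + 18×8 + 16×3 = 574.

574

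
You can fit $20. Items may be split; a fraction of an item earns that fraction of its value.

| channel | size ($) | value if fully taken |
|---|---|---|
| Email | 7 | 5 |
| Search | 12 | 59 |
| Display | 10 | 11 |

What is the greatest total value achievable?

67.8

Sort by value density: Search 59/12≈4.92, Display 11/10≈1.1, Email 5/7≈0.714.
All 12 $ of Search fit (value 59) → 8 remain.
8 $ left: a 8/10 share of Display gives 11×8/10 = 8.8.
Total value = 67.8.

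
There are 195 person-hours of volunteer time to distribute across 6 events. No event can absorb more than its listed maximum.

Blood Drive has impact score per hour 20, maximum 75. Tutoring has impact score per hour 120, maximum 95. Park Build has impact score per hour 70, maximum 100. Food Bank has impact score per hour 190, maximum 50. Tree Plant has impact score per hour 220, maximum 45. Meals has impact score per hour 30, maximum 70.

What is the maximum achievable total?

Order the events by impact score per hour: Tree Plant 220 > Food Bank 190 > Tutoring 120 > Park Build 70 > Meals 30 > Blood Drive 20.
Tree Plant: +45 to 45 (cap) — 150 left.
Give Food Bank 50 to hit its cap of 50 — 100 left.
Tutoring takes 95 to reach its cap of 95 — 5 left.
Park Build: +5 (room for 100) → 5. Pool exhausted.
Total = 120×95 + 70×5 + 190×50 + 220×45 = 31150.

31150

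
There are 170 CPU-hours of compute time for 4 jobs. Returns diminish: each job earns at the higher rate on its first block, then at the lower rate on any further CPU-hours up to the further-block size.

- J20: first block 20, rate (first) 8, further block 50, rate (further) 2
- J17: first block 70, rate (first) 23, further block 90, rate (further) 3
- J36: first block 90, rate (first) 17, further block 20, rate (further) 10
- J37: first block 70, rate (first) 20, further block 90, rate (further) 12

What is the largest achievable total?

3520

Order all 8 blocks by rate: J17/T1 23 > J37/T1 20 > J36/T1 17 > J37/T2 12 > J36/T2 10 > J20/T1 8 > J17/T2 3 > J20/T2 2.
J17/T1 (23): +70 — 100 left.
J37/T1 (20): +70 — 30 left.
J36 T1 at 17: only 30 left, fill 30.
Total = 23×70 + 20×70 + 17×30 = 3520.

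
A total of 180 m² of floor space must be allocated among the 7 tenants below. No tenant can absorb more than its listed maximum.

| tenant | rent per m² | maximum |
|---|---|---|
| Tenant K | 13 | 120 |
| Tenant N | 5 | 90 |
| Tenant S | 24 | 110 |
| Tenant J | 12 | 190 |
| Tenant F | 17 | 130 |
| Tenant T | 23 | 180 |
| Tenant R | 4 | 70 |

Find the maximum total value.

4250

Highest rent per m² first: Tenant S 24 > Tenant T 23 > Tenant F 17 > Tenant K 13 > Tenant J 12 > Tenant N 5 > Tenant R 4.
Tenant S takes 110 to reach its cap of 110 — 70 left.
Tenant T: +70 (room for 180) → 70. Pool exhausted.
Total = 24×110 + 23×70 = 4250.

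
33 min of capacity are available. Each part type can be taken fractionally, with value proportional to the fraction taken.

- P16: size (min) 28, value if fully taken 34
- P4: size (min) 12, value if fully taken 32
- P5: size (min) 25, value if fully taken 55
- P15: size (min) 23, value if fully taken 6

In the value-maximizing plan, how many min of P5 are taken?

21

Sort by value density: P4 32/12≈2.67, P5 55/25≈2.2, P16 34/28≈1.21, P15 6/23≈0.261.
Take all of P4 (12 min, value 32) → 21 min left.
21 min left: a 21/25 share of P5 gives 55×21/25 = 46.2.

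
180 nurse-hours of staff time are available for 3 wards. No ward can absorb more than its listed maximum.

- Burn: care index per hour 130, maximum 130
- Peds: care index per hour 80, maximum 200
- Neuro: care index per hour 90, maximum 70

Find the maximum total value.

21400

Highest care index per hour first: Burn 130 > Neuro 90 > Peds 80.
Burn: +130 to 130 (cap) → 50 left.
Neuro has room for 70 but only 50 remain, so it gets 50.
Total = 130×130 + 90×50 = 21400.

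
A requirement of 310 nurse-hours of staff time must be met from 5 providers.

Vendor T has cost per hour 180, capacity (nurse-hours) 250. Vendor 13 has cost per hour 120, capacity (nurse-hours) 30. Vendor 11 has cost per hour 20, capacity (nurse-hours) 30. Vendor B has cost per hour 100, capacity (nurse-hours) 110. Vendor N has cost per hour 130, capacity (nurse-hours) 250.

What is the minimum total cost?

Cheapest first:
Take 30 from Vendor 11 at 20 ; need 280 more.
Vendor B at 100: take all 110 nurse-hours ; 170 still needed.
Vendor 13 at 120: take all 30 nurse-hours ; 140 still needed.
Vendor N at 130: take 140 of its 250 ; requirement met.
Vendor T: unused.
Cost = 30×20 + 110×100 + 30×120 + 140×130 = 33400.

33400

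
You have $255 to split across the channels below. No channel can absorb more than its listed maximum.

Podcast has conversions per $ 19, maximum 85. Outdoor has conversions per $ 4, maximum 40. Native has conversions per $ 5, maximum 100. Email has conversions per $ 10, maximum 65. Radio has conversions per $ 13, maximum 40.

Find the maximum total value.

3110

Highest conversions per $ first: Podcast 19 > Radio 13 > Email 10 > Native 5 > Outdoor 4.
Give Podcast 85 to hit its cap of 85 → 170 left.
Radio: +40 to 40 (cap) → 130 left.
Email: +65 to 65 (cap) → 65 left.
Native: +65 (room for 100) → 65. Pool exhausted.
Total = 19×85 + 5×65 + 10×65 + 13×40 = 3110.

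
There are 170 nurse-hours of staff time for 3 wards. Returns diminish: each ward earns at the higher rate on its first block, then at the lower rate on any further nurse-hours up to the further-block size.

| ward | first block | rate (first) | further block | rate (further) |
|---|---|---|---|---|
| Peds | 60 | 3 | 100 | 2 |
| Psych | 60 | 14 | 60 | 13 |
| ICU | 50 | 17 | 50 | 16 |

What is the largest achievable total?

Order all 6 blocks by rate: ICU/tier1 17 > ICU/tier2 16 > Psych/tier1 14 > Psych/tier2 13 > Peds/tier1 3 > Peds/tier2 2.
ICU tier1 at 17: fill all 50 ; 120 left.
Fill ICU tier2 block (50 at 16) ; 70 left.
Psych/tier1 (14): +60 ; 10 left.
Psych/tier2: +10 of 60 at 13; pool empty.
Total = 17×50 + 16×50 + 14×60 + 13×10 = 2620.

2620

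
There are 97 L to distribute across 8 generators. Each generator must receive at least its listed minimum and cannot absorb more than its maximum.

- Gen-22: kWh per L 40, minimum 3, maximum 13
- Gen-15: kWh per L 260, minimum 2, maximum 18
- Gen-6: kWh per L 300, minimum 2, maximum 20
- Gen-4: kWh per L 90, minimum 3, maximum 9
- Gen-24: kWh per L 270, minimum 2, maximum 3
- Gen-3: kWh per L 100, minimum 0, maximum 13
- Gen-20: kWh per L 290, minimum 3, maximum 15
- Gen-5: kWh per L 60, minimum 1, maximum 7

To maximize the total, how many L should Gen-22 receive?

12

Meeting every minimum uses 3+2+2+3+2+0+3+1 = 16 L, leaving 81.
Order the generators by kWh per L: Gen-6 300 > Gen-20 290 > Gen-24 270 > Gen-15 260 > Gen-3 100 > Gen-4 90 > Gen-5 60 > Gen-22 40.
Gen-6 takes 18 more to reach its cap of 20 → 63 left.
Give Gen-20 12 more to hit its cap of 15 → 51 left.
Gen-24 takes 1 more to reach its cap of 3 → 50 left.
Gen-15: +16 to 18 (cap) → 34 left.
Gen-3 takes 13 more to reach its cap of 13 → 21 left.
Gen-4 takes 6 more to reach its cap of 9 → 15 left.
Gen-5: +6 to 7 (cap) → 9 left.
Gen-22 has room for 10 more but only 9 remain, so it gets 12.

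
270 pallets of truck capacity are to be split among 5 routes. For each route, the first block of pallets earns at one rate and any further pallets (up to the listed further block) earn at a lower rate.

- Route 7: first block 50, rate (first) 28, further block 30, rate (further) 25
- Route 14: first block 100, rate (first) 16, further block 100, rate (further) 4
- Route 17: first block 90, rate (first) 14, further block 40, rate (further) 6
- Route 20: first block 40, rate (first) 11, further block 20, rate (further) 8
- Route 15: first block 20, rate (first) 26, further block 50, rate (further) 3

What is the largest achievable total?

Order all 10 blocks by rate: Route 7/first 28 > Route 15/first 26 > Route 7/second 25 > Route 14/first 16 > Route 17/first 14 > Route 20/first 11 > Route 20/second 8 > Route 17/second 6 > Route 14/second 4 > Route 15/second 3.
Fill Route 7 first block (50 at 28) ; 220 left.
Route 15 first at 26: fill all 20 ; 200 left.
Route 7 second at 25: fill all 30 ; 170 left.
Route 14 first at 16: fill all 100 ; 70 left.
Route 17/first: +70 of 90 at 14; pool empty.
Total = 28×50 + 26×20 + 25×30 + 16×100 + 14×70 = 5250.

5250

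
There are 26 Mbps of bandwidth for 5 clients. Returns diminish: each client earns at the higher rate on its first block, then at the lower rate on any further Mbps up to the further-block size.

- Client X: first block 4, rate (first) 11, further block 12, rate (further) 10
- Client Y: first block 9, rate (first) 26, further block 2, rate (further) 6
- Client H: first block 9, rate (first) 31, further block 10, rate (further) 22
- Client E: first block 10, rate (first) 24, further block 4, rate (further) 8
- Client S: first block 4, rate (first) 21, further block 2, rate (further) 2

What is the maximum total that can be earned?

Treat each block as its own option and order by rate: Client H/T1 31 > Client Y/T1 26 > Client E/T1 24 > Client H/T2 22 > Client S/T1 21 > Client X/T1 11 > Client X/T2 10 > Client E/T2 8 > Client Y/T2 6 > Client S/T2 2.
Fill Client H T1 block (9 at 31) — 17 left.
Fill Client Y T1 block (9 at 26) — 8 left.
Client E T1 at 24: only 8 left, fill 8.
Total = 31×9 + 26×9 + 24×8 = 705.

705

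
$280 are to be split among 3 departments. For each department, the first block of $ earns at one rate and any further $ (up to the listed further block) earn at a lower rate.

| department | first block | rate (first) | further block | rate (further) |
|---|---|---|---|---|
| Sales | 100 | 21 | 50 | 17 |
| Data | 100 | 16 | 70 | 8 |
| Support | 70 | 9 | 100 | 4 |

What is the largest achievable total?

Treat each block as its own option and order by rate: Sales/first 21 > Sales/second 17 > Data/first 16 > Support/first 9 > Data/second 8 > Support/second 4.
Sales/first (21): +100 — 180 left.
Sales/second (17): +50 — 130 left.
Data/first (16): +100 — 30 left.
Support/first: +30 of 70 at 9; pool empty.
Total = 21×100 + 17×50 + 16×100 + 9×30 = 4820.

4820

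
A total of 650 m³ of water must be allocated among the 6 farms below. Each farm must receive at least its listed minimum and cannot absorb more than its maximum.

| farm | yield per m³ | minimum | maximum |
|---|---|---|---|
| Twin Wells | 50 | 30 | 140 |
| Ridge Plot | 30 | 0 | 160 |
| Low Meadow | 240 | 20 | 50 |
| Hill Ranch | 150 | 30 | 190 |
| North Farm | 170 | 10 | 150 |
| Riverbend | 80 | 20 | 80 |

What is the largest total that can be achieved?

Meeting every minimum uses 30+0+20+30+10+20 = 110 m³, leaving 540.
Rank by yield per m³: Low Meadow 240 > North Farm 170 > Hill Ranch 150 > Riverbend 80 > Twin Wells 50 > Ridge Plot 30.
Low Meadow: +30 to 50 (cap) — 510 left.
North Farm: +140 to 150 (cap) — 370 left.
Give Hill Ranch 160 more to hit its cap of 190 — 210 left.
Give Riverbend 60 more to hit its cap of 80 — 150 left.
Twin Wells: +110 to 140 (cap) — 40 left.
Only 40 left; Ridge Plot takes them to reach 40.
Total = 50×140 + 30×40 + 240×50 + 150×190 + 170×150 + 80×80 = 80600.

80600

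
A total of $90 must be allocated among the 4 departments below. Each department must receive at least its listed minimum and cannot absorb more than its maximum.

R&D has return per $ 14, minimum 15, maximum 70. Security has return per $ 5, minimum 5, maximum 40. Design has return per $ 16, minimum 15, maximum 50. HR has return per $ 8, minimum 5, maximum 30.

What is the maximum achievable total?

Meeting every minimum uses 15+5+15+5 = 40 $, leaving 50.
Rank by return per $: Design 16 > R&D 14 > HR 8 > Security 5.
Give Design 35 more to hit its cap of 50 ; 15 left.
R&D: +15 (room for 55) → 30. Pool exhausted.
Total = 14×30 + 5×5 + 16×50 + 8×5 = 1285.

1285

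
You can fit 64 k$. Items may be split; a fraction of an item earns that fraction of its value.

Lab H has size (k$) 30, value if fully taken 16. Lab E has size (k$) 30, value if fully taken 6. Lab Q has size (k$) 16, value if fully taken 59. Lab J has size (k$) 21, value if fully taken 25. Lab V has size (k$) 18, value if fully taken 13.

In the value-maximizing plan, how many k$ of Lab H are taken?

Best value per unit of size first: Lab Q 59/16≈3.69, Lab J 25/21≈1.19, Lab V 13/18≈0.722, Lab H 16/30≈0.533, Lab E 6/30≈0.2.
Lab Q: take in full, 16 k$ for value 59 → 48 left.
All 21 k$ of Lab J fit (value 25) → 27 remain.
Take all of Lab V (18 k$, value 13) → 9 k$ left.
Fill the last 9 k$ with part of Lab H: 9/30 of it earns 4.8.

9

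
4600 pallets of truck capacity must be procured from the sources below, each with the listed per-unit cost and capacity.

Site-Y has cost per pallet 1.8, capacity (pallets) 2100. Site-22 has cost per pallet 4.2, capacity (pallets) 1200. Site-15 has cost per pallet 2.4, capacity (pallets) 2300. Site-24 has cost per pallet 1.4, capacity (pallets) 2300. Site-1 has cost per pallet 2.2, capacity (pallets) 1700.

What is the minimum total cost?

Cheapest first:
Take 2300 from Site-24 at 1.4 → need 2300 more.
Site-Y at 1.8: take all 2100 pallets → 200 still needed.
Take 200 from Site-1 at 2.2 to finish.
Site-15, Site-22: unused.
Cost = 2300×1.4 + 2100×1.8 + 200×2.2 = 7440.

7440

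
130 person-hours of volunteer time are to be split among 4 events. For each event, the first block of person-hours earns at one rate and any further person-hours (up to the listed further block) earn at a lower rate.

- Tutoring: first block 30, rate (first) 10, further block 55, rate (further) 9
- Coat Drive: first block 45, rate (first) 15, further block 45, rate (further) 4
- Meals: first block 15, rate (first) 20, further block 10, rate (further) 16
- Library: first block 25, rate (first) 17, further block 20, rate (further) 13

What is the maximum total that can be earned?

1970

Treat each block as its own option and order by rate: Meals/first 20 > Library/first 17 > Meals/second 16 > Coat Drive/first 15 > Library/second 13 > Tutoring/first 10 > Tutoring/second 9 > Coat Drive/second 4.
Meals/first (20): +15 — 115 left.
Fill Library first block (25 at 17) — 90 left.
Meals second at 16: fill all 10 — 80 left.
Coat Drive/first (15): +45 — 35 left.
Fill Library second block (20 at 13) — 15 left.
15 remain; put them into Tutoring first at 10.
Total = 20×15 + 17×25 + 16×10 + 15×45 + 13×20 + 10×15 = 1970.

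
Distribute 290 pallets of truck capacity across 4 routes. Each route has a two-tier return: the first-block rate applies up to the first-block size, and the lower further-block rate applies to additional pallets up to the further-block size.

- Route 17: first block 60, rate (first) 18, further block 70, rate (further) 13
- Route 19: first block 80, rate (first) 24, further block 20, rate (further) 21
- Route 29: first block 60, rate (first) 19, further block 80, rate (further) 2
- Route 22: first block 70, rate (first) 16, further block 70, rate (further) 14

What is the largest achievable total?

5680

Order all 8 blocks by rate: Route 19/first 24 > Route 19/second 21 > Route 29/first 19 > Route 17/first 18 > Route 22/first 16 > Route 22/second 14 > Route 17/second 13 > Route 29/second 2.
Fill Route 19 first block (80 at 24) — 210 left.
Route 19/second (21): +20 — 190 left.
Route 29 first at 19: fill all 60 — 130 left.
Route 17/first (18): +60 — 70 left.
Route 22 first at 16: fill all 70 — 0 left.
Total = 24×80 + 21×20 + 19×60 + 18×60 + 16×70 = 5680.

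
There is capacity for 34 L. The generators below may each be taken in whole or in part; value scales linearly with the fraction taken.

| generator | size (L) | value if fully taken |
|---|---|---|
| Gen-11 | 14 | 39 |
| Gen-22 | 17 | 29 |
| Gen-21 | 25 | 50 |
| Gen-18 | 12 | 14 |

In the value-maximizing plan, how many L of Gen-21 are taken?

Sort by value density: Gen-11 39/14≈2.79, Gen-21 50/25≈2, Gen-22 29/17≈1.71, Gen-18 14/12≈1.17.
Gen-11: take in full, 14 L for value 39 → 20 left.
Only 20 L remain; take 20/25 of Gen-21 for value 50×20/25 = 40.

20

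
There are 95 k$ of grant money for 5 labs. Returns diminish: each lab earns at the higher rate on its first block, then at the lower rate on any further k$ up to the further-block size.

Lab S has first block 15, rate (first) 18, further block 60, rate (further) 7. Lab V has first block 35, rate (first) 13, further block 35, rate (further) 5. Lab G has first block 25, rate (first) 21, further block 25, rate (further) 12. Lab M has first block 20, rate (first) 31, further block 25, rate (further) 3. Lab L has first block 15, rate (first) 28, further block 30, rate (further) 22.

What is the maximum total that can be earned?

Treat each block as its own option and order by rate: Lab M/T1 31 > Lab L/T1 28 > Lab L/T2 22 > Lab G/T1 21 > Lab S/T1 18 > Lab V/T1 13 > Lab G/T2 12 > Lab S/T2 7 > Lab V/T2 5 > Lab M/T2 3.
Lab M T1 at 31: fill all 20 ; 75 left.
Fill Lab L T1 block (15 at 28) ; 60 left.
Lab L/T2 (22): +30 ; 30 left.
Lab G/T1 (21): +25 ; 5 left.
Lab S T1 at 18: only 5 left, fill 5.
Total = 31×20 + 28×15 + 22×30 + 21×25 + 18×5 = 2315.

2315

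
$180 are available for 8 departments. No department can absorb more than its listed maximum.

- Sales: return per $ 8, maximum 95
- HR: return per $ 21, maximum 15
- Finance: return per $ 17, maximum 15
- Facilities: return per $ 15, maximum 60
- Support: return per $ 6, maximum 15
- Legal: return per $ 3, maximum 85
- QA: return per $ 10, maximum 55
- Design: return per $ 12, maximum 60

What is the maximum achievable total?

Rank by return per $: HR 21 > Finance 17 > Facilities 15 > Design 12 > QA 10 > Sales 8 > Support 6 > Legal 3.
Give HR 15 to hit its cap of 15 ; 165 left.
Finance: +15 to 15 (cap) ; 150 left.
Facilities takes 60 to reach its cap of 60 ; 90 left.
Give Design 60 to hit its cap of 60 ; 30 left.
QA: +30 (room for 55) → 30. Pool exhausted.
Total = 21×15 + 17×15 + 15×60 + 10×30 + 12×60 = 2490.

2490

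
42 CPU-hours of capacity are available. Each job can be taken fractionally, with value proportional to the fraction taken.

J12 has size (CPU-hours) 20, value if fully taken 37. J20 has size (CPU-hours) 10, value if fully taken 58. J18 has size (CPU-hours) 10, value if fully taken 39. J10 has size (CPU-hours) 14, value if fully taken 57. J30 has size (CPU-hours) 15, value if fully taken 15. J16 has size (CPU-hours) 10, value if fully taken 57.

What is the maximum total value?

203.2

Rank by value-to-size ratio: J20 58/10≈5.8, J16 57/10≈5.7, J10 57/14≈4.07, J18 39/10≈3.9, J12 37/20≈1.85, J30 15/15≈1.
J20: take in full, 10 CPU-hours for value 58 ; 32 left.
J16: take in full, 10 CPU-hours for value 57 ; 22 left.
J10: take in full, 14 CPU-hours for value 57 ; 8 left.
Only 8 CPU-hours remain; take 8/10 of J18 for value 39×8/10 = 31.2.
Total value = 203.2.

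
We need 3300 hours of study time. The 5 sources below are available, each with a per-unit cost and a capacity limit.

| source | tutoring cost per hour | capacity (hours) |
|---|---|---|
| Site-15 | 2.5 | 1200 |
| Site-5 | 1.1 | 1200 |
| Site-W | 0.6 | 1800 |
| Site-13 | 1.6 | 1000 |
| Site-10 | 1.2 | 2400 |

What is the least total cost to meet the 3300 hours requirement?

Cheapest first:
Site-W at 0.6: take all 1800 hours — 1500 still needed.
Site-5 (1.1): use full 1200 — 300 hours to go.
Site-10 (1.2): take the remaining 300 — done.
Site-13, Site-15: unused.
Cost = 1800×0.6 + 1200×1.1 + 300×1.2 = 2760.

2760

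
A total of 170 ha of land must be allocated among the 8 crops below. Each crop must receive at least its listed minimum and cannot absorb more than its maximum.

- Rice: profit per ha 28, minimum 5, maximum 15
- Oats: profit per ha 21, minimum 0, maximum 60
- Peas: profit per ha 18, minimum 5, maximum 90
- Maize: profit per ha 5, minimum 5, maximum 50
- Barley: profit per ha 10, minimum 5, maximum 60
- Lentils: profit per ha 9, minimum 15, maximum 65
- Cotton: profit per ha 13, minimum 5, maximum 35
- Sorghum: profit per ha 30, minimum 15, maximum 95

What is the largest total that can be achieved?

Meeting every minimum uses 5+0+5+5+5+15+5+15 = 55 ha, leaving 115.
Order the crops by profit per ha: Sorghum 30 > Rice 28 > Oats 21 > Peas 18 > Cotton 13 > Barley 10 > Lentils 9 > Maize 5.
Give Sorghum 80 more to hit its cap of 95 ; 35 left.
Rice: +10 to 15 (cap) ; 25 left.
Oats: +25 (room for 60) → 25. Pool exhausted.
Total = 28×15 + 21×25 + 18×5 + 5×5 + 10×5 + 9×15 + 13×5 + 30×95 = 4160.

4160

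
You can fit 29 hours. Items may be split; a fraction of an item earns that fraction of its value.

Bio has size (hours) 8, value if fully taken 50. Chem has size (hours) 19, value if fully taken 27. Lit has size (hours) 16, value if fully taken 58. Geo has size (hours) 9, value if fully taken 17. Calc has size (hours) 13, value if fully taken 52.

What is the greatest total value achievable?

131

Rank by value-to-size ratio: Bio 50/8≈6.25, Calc 52/13≈4, Lit 58/16≈3.62, Geo 17/9≈1.89, Chem 27/19≈1.42.
All 8 hours of Bio fit (value 50) → 21 remain.
Take all of Calc (13 hours, value 52) → 8 hours left.
Fill the last 8 hours with part of Lit: 8/16 of it earns 29.
Total value = 131.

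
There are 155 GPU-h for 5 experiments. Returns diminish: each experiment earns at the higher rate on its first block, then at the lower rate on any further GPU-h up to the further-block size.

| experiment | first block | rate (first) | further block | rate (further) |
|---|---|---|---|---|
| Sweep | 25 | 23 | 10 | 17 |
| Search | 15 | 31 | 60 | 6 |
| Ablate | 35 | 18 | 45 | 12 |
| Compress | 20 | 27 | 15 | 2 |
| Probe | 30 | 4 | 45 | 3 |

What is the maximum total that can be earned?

Rank every tier by rate: Search/T1 31 > Compress/T1 27 > Sweep/T1 23 > Ablate/T1 18 > Sweep/T2 17 > Ablate/T2 12 > Search/T2 6 > Probe/T1 4 > Probe/T2 3 > Compress/T2 2.
Search/T1 (31): +15 → 140 left.
Compress T1 at 27: fill all 20 → 120 left.
Sweep T1 at 23: fill all 25 → 95 left.
Ablate T1 at 18: fill all 35 → 60 left.
Sweep/T2 (17): +10 → 50 left.
Fill Ablate T2 block (45 at 12) → 5 left.
Search/T2: +5 of 60 at 6; pool empty.
Total = 31×15 + 27×20 + 23×25 + 18×35 + 17×10 + 12×45 + 6×5 = 2950.

2950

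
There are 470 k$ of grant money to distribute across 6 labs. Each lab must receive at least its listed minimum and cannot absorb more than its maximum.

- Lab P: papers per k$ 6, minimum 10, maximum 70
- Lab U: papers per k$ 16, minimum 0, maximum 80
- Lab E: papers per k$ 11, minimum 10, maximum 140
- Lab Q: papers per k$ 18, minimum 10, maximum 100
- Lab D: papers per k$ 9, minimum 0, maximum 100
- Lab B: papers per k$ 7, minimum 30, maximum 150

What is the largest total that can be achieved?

5860

Meeting every minimum uses 10+0+10+10+0+30 = 60 k$, leaving 410.
Rank by papers per k$: Lab Q 18 > Lab U 16 > Lab E 11 > Lab D 9 > Lab B 7 > Lab P 6.
Lab Q: +90 to 100 (cap) → 320 left.
Give Lab U 80 more to hit its cap of 80 → 240 left.
Lab E: +130 to 140 (cap) → 110 left.
Give Lab D 100 more to hit its cap of 100 → 10 left.
Only 10 left; Lab B takes them to reach 40.
Total = 6×10 + 16×80 + 11×140 + 18×100 + 9×100 + 7×40 = 5860.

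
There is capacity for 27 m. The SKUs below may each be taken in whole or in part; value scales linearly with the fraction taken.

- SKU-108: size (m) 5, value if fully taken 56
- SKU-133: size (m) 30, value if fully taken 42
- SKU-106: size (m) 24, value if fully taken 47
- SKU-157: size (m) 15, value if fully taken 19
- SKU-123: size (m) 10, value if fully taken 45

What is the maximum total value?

Rank by value-to-size ratio: SKU-108 56/5≈11.2, SKU-123 45/10≈4.5, SKU-106 47/24≈1.96, SKU-133 42/30≈1.4, SKU-157 19/15≈1.27.
Take all of SKU-108 (5 m, value 56) ; 22 m left.
Take all of SKU-123 (10 m, value 45) ; 12 m left.
Fill the last 12 m with part of SKU-106: 12/24 of it earns 23.5.
Total value = 124.5.

124.5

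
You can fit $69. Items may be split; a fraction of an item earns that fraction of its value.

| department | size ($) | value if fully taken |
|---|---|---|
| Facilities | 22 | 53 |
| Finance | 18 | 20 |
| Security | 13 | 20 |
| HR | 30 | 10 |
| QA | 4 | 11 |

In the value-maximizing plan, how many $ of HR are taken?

12

Rank by value-to-size ratio: QA 11/4≈2.75, Facilities 53/22≈2.41, Security 20/13≈1.54, Finance 20/18≈1.11, HR 10/30≈0.333.
Take all of QA (4 $, value 11) — 65 $ left.
All 22 $ of Facilities fit (value 53) — 43 remain.
Security: take in full, 13 $ for value 20 — 30 left.
Finance: take in full, 18 $ for value 20 — 12 left.
Only 12 $ remain; take 12/30 of HR for value 10×12/30 = 4.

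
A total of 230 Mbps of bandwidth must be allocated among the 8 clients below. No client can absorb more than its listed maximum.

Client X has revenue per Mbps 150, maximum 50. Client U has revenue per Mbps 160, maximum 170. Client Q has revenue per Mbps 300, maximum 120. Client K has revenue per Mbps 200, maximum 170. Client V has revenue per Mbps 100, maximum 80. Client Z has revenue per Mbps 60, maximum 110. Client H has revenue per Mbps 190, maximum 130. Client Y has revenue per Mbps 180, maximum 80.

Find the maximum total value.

Rank by revenue per Mbps: Client Q 300 > Client K 200 > Client H 190 > Client Y 180 > Client U 160 > Client X 150 > Client V 100 > Client Z 60.
Client Q: +120 to 120 (cap) → 110 left.
Client K has room for 170 but only 110 remain, so it gets 110.
Total = 300×120 + 200×110 = 58000.

58000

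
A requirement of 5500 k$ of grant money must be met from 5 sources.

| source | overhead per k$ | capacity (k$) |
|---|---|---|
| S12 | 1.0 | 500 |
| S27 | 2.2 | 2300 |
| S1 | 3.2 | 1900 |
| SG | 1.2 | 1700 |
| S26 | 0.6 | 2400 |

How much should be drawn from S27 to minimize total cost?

900

Cheapest first:
S26 at 0.6: take all 2400 k$ — 3100 still needed.
S12 (1.0): use full 500 — 2600 k$ to go.
SG (1.2): use full 1700 — 900 k$ to go.
S27 at 2.2: take 900 of its 2300 — requirement met.
S1: unused.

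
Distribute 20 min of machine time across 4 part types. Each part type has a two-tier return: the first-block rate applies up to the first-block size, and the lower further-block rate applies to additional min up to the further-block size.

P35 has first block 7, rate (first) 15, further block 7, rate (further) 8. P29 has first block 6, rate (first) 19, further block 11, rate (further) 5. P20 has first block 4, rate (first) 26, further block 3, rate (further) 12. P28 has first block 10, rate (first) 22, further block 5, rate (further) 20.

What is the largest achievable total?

Rank every tier by rate: P20/T1 26 > P28/T1 22 > P28/T2 20 > P29/T1 19 > P35/T1 15 > P20/T2 12 > P35/T2 8 > P29/T2 5.
P20/T1 (26): +4 — 16 left.
P28 T1 at 22: fill all 10 — 6 left.
P28 T2 at 20: fill all 5 — 1 left.
P29/T1: +1 of 6 at 19; pool empty.
Total = 26×4 + 22×10 + 20×5 + 19×1 = 443.

443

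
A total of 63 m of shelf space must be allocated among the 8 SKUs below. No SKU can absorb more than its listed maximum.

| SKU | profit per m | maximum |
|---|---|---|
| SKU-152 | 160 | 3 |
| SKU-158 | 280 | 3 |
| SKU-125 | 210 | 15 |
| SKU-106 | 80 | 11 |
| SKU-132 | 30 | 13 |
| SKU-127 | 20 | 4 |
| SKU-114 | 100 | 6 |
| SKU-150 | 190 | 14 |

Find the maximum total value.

Order the SKUs by profit per m: SKU-158 280 > SKU-125 210 > SKU-150 190 > SKU-152 160 > SKU-114 100 > SKU-106 80 > SKU-132 30 > SKU-127 20.
SKU-158 takes 3 to reach its cap of 3 → 60 left.
Give SKU-125 15 to hit its cap of 15 → 45 left.
SKU-150 takes 14 to reach its cap of 14 → 31 left.
SKU-152 takes 3 to reach its cap of 3 → 28 left.
SKU-114: +6 to 6 (cap) → 22 left.
SKU-106: +11 to 11 (cap) → 11 left.
Only 11 left; SKU-132 takes them to reach 11.
Total = 160×3 + 280×3 + 210×15 + 80×11 + 30×11 + 100×6 + 190×14 = 8940.

8940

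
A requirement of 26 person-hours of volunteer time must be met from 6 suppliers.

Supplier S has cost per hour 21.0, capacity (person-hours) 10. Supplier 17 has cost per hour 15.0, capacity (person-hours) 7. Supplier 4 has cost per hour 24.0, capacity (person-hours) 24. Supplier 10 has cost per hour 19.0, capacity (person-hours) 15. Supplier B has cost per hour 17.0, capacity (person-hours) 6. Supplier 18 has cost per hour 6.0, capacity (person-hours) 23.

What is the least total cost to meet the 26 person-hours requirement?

183

Cheapest first:
Supplier 18 (6.0): use full 23 ; 3 person-hours to go.
Supplier 17 at 15.0: take 3 of its 7 ; requirement met.
Supplier B, Supplier 10, Supplier S, Supplier 4: unused.
Cost = 23×6.0 + 3×15.0 = 183.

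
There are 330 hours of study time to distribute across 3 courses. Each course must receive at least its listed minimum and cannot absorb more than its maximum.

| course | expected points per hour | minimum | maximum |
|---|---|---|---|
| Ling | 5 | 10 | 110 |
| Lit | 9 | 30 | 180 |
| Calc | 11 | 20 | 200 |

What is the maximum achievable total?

Meeting every minimum uses 10+30+20 = 60 hours, leaving 270.
Order the courses by expected points per hour: Calc 11 > Lit 9 > Ling 5.
Calc takes 180 more to reach its cap of 200 — 90 left.
Lit has room for 150 more but only 90 remain, so it gets 120.
Total = 5×10 + 9×120 + 11×200 = 3330.

3330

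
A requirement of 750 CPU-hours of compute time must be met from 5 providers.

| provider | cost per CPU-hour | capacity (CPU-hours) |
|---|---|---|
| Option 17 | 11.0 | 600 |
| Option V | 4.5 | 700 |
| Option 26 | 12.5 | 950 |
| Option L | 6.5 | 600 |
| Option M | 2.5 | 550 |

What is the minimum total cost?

2275

Cheapest first:
Option M at 2.5: take all 550 CPU-hours — 200 still needed.
Option V (4.5): take the remaining 200 — done.
Option L, Option 17, Option 26: unused.
Cost = 550×2.5 + 200×4.5 = 2275.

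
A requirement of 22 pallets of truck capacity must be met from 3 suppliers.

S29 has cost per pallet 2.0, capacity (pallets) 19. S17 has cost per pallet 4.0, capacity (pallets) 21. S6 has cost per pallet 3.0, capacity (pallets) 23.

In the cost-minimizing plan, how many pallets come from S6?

Fill from the cheapest supplier first.
S29 at 2.0: take all 19 pallets → 3 still needed.
S6 (3.0): take the remaining 3 → done.
S17: unused.

3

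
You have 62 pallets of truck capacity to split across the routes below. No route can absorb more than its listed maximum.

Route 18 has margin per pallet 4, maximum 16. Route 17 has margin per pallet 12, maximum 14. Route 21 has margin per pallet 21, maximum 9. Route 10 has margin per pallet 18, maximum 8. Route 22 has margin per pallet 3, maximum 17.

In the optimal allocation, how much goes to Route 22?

Order the routes by margin per pallet: Route 21 21 > Route 10 18 > Route 17 12 > Route 18 4 > Route 22 3.
Give Route 21 9 to hit its cap of 9 → 53 left.
Route 10 takes 8 to reach its cap of 8 → 45 left.
Route 17: +14 to 14 (cap) → 31 left.
Give Route 18 16 to hit its cap of 16 → 15 left.
Route 22 has room for 17 but only 15 remain, so it gets 15.

15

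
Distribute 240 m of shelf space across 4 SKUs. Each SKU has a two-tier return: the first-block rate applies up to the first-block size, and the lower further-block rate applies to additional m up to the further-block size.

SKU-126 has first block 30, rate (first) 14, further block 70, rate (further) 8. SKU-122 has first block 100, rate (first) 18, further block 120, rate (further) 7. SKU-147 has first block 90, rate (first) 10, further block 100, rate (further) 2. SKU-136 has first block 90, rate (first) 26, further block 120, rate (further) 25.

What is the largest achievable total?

5880

Rank every tier by rate: SKU-136/T1 26 > SKU-136/T2 25 > SKU-122/T1 18 > SKU-126/T1 14 > SKU-147/T1 10 > SKU-126/T2 8 > SKU-122/T2 7 > SKU-147/T2 2.
SKU-136 T1 at 26: fill all 90 ; 150 left.
SKU-136/T2 (25): +120 ; 30 left.
SKU-122 T1 at 18: only 30 left, fill 30.
Total = 26×90 + 25×120 + 18×30 = 5880.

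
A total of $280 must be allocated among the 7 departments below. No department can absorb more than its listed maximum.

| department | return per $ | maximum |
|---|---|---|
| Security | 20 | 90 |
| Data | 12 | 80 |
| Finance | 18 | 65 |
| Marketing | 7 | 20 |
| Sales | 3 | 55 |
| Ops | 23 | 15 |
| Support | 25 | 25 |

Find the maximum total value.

Highest return per $ first: Support 25 > Ops 23 > Security 20 > Finance 18 > Data 12 > Marketing 7 > Sales 3.
Support: +25 to 25 (cap) — 255 left.
Give Ops 15 to hit its cap of 15 — 240 left.
Security: +90 to 90 (cap) — 150 left.
Finance: +65 to 65 (cap) — 85 left.
Give Data 80 to hit its cap of 80 — 5 left.
Marketing: +5 (room for 20) → 5. Pool exhausted.
Total = 20×90 + 12×80 + 18×65 + 7×5 + 23×15 + 25×25 = 4935.

4935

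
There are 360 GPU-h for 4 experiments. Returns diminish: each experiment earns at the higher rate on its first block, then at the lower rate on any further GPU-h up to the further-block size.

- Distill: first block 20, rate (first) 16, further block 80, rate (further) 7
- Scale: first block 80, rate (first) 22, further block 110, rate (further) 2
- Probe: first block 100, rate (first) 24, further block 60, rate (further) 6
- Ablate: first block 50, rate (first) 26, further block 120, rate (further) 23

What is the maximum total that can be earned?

Rank every tier by rate: Ablate/T1 26 > Probe/T1 24 > Ablate/T2 23 > Scale/T1 22 > Distill/T1 16 > Distill/T2 7 > Probe/T2 6 > Scale/T2 2.
Ablate/T1 (26): +50 ; 310 left.
Probe/T1 (24): +100 ; 210 left.
Fill Ablate T2 block (120 at 23) ; 90 left.
Scale T1 at 22: fill all 80 ; 10 left.
Distill/T1: +10 of 20 at 16; pool empty.
Total = 26×50 + 24×100 + 23×120 + 22×80 + 16×10 = 8380.

8380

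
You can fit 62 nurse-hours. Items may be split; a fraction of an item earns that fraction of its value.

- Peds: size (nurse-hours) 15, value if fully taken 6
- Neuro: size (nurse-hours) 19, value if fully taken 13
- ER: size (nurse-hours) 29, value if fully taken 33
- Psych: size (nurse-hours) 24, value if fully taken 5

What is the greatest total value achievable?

51.6

Rank by value-to-size ratio: ER 33/29≈1.14, Neuro 13/19≈0.684, Peds 6/15≈0.4, Psych 5/24≈0.208.
Take all of ER (29 nurse-hours, value 33) ; 33 nurse-hours left.
All 19 nurse-hours of Neuro fit (value 13) ; 14 remain.
14 nurse-hours left: a 14/15 share of Peds gives 6×14/15 = 5.6.
Total value = 51.6.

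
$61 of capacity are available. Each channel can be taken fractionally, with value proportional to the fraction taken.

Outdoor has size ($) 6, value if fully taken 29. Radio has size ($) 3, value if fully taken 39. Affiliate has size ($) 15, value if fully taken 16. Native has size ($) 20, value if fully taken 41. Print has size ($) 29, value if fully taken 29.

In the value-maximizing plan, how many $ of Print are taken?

17

Sort by value density: Radio 39/3≈13, Outdoor 29/6≈4.83, Native 41/20≈2.05, Affiliate 16/15≈1.07, Print 29/29≈1.
Radio: take in full, 3 $ for value 39 — 58 left.
All 6 $ of Outdoor fit (value 29) — 52 remain.
All 20 $ of Native fit (value 41) — 32 remain.
Take all of Affiliate (15 $, value 16) — 17 $ left.
Fill the last 17 $ with part of Print: 17/29 of it earns 17.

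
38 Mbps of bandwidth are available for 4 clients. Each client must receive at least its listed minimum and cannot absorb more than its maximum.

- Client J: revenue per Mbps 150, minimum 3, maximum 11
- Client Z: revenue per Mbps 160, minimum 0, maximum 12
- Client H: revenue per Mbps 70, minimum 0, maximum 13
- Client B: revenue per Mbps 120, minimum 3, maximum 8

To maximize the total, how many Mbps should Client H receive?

Meeting every minimum uses 3+0+0+3 = 6 Mbps, leaving 32.
Highest revenue per Mbps first: Client Z 160 > Client J 150 > Client B 120 > Client H 70.
Client Z takes 12 more to reach its cap of 12 ; 20 left.
Give Client J 8 more to hit its cap of 11 ; 12 left.
Give Client B 5 more to hit its cap of 8 ; 7 left.
Only 7 left; Client H takes them to reach 7.

7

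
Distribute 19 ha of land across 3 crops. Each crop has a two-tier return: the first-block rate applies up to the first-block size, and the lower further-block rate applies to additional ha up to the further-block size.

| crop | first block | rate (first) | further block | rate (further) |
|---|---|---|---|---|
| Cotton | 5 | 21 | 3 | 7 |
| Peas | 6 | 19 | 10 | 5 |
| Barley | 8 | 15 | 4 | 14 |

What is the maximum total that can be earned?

339

Rank every tier by rate: Cotton/first 21 > Peas/first 19 > Barley/first 15 > Barley/second 14 > Cotton/second 7 > Peas/second 5.
Cotton/first (21): +5 → 14 left.
Peas first at 19: fill all 6 → 8 left.
Fill Barley first block (8 at 15) → 0 left.
Total = 21×5 + 19×6 + 15×8 = 339.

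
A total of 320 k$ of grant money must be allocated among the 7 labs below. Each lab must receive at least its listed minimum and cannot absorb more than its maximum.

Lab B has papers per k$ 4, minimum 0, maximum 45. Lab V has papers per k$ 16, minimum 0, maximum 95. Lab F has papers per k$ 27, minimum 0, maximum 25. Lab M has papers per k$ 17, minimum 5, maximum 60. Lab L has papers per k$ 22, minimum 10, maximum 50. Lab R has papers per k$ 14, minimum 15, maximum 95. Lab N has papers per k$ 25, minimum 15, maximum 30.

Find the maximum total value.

5905

Meeting every minimum uses 0+0+0+5+10+15+15 = 45 k$, leaving 275.
Highest papers per k$ first: Lab F 27 > Lab N 25 > Lab L 22 > Lab M 17 > Lab V 16 > Lab R 14 > Lab B 4.
Lab F: +25 to 25 (cap) ; 250 left.
Lab N takes 15 more to reach its cap of 30 ; 235 left.
Give Lab L 40 more to hit its cap of 50 ; 195 left.
Lab M takes 55 more to reach its cap of 60 ; 140 left.
Lab V takes 95 more to reach its cap of 95 ; 45 left.
Only 45 left; Lab R takes them to reach 60.
Total = 16×95 + 27×25 + 17×60 + 22×50 + 14×60 + 25×30 = 5905.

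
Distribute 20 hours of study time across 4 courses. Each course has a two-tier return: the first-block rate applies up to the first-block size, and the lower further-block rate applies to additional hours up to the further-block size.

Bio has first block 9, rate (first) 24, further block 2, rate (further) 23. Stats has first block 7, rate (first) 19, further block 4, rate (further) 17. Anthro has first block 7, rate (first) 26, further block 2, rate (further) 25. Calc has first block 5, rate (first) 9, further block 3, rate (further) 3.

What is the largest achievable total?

494

Order all 8 blocks by rate: Anthro/tier1 26 > Anthro/tier2 25 > Bio/tier1 24 > Bio/tier2 23 > Stats/tier1 19 > Stats/tier2 17 > Calc/tier1 9 > Calc/tier2 3.
Fill Anthro tier1 block (7 at 26) ; 13 left.
Fill Anthro tier2 block (2 at 25) ; 11 left.
Fill Bio tier1 block (9 at 24) ; 2 left.
Bio/tier2 (23): +2 ; 0 left.
Total = 26×7 + 25×2 + 24×9 + 23×2 = 494.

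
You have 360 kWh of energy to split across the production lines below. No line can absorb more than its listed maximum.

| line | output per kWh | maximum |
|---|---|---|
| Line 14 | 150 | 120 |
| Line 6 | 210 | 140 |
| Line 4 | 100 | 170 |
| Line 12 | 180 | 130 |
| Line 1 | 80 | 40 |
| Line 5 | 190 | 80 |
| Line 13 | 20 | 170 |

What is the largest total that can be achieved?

Order the production lines by output per kWh: Line 6 210 > Line 5 190 > Line 12 180 > Line 14 150 > Line 4 100 > Line 1 80 > Line 13 20.
Give Line 6 140 to hit its cap of 140 — 220 left.
Line 5: +80 to 80 (cap) — 140 left.
Line 12 takes 130 to reach its cap of 130 — 10 left.
Line 14: +10 (room for 120) → 10. Pool exhausted.
Total = 150×10 + 210×140 + 180×130 + 190×80 = 69500.

69500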